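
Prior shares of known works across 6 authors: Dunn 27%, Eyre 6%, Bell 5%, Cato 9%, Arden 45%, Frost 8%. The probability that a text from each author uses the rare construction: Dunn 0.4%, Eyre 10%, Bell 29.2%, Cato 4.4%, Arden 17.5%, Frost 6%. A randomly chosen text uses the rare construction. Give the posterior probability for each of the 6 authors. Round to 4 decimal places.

Dunn 0.0099, Eyre 0.0550, Bell 0.1337, Cato 0.0363, Arden 0.7212, Frost 0.0440

Prior × likelihood for each hypothesis:
  Dunn: 0.27 × 0.004 = 0.00108
  Eyre: 0.06 × 0.1 = 0.006
  Bell: 0.05 × 0.292 = 0.0146
  Cato: 0.09 × 0.044 = 0.00396
  Arden: 0.45 × 0.175 = 0.07875
  Frost: 0.08 × 0.06 = 0.0048
Normalizing constant = 0.10919.
P(Dunn | rare-form) = 0.00108/0.10919 ≈ 0.0099
P(Eyre | rare-form) = 0.006/0.10919 ≈ 0.0550
P(Bell | rare-form) = 0.0146/0.10919 ≈ 0.1337
P(Cato | rare-form) = 0.00396/0.10919 ≈ 0.0363
P(Arden | rare-form) = 0.07875/0.10919 ≈ 0.7212
P(Frost | rare-form) = 0.0048/0.10919 ≈ 0.0440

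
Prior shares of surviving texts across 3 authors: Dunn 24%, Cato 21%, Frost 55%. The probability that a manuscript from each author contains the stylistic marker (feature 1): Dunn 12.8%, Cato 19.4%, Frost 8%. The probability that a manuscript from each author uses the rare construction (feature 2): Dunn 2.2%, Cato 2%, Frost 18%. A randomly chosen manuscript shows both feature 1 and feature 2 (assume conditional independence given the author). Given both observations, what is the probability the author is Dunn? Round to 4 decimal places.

0.0718

Compute prior × likelihood for every hypothesis:
  Dunn: 0.24 × 0.128 × 0.022 = 0.00067584
  Cato: 0.21 × 0.194 × 0.02 = 0.0008148
  Frost: 0.55 × 0.08 × 0.18 = 0.00792
Total = 0.00941064.
P(Dunn | evidence) = 0.00067584 / 0.00941064 ≈ 0.0718.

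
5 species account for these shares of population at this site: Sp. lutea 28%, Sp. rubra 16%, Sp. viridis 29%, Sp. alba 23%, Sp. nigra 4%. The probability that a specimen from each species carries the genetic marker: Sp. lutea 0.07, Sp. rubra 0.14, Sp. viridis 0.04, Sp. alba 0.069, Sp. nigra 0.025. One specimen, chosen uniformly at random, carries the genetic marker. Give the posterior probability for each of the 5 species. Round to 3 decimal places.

Unnormalized posteriors (prior × likelihood):
  Sp. lutea: 0.28 × 0.07 = 0.0196
  Sp. rubra: 0.16 × 0.14 = 0.0224
  Sp. viridis: 0.29 × 0.04 = 0.0116
  Sp. alba: 0.23 × 0.069 = 0.01587
  Sp. nigra: 0.04 × 0.025 = 0.001
Sum = 0.07047.
P(Sp. lutea | marker) = 0.0196/0.07047 ≈ 0.278
P(Sp. rubra | marker) = 0.0224/0.07047 ≈ 0.318
P(Sp. viridis | marker) = 0.0116/0.07047 ≈ 0.165
P(Sp. alba | marker) = 0.01587/0.07047 ≈ 0.225
P(Sp. nigra | marker) = 0.001/0.07047 ≈ 0.014
(Check: 0.278+0.318+0.165+0.225+0.014 = 1.000.)

Sp. lutea 0.278, Sp. rubra 0.318, Sp. viridis 0.165, Sp. alba 0.225, Sp. nigra 0.014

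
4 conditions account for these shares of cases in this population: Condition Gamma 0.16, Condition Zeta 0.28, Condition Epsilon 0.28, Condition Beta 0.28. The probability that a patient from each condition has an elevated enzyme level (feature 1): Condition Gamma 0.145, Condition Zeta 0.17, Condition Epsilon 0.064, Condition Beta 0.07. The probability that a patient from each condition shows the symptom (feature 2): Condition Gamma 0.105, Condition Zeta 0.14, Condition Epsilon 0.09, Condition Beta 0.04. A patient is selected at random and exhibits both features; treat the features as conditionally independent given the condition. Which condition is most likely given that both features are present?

Condition Zeta

By Bayes' rule, posterior ∝ prior × likelihood:
  Condition Gamma: 0.16 × 0.145 × 0.105 = 0.002436
  Condition Zeta: 0.28 × 0.17 × 0.14 = 0.006664
  Condition Epsilon: 0.28 × 0.064 × 0.09 = 0.0016128
  Condition Beta: 0.28 × 0.07 × 0.04 = 0.000784
Sum = 0.0114968.
Largest term belongs to Condition Zeta, so Condition Zeta is most probable.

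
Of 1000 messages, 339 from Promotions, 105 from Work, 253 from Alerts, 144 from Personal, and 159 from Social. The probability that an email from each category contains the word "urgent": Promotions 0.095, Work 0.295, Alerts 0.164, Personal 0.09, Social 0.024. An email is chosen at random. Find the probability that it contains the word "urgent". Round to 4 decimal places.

Compute prior × likelihood for every hypothesis:
  Promotions: 0.339 × 0.095 = 0.032205
  Work: 0.105 × 0.295 = 0.030975
  Alerts: 0.253 × 0.164 = 0.041492
  Personal: 0.144 × 0.09 = 0.01296
  Social: 0.159 × 0.024 = 0.003816
P(urgent-flag) = 0.032205 + 0.030975 + 0.041492 + 0.01296 + 0.003816 = 0.121448 → 0.1214.

0.1214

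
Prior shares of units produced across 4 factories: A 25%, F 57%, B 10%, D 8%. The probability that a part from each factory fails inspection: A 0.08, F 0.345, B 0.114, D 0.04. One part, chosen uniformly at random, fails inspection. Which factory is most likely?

F

Prior × likelihood for each hypothesis:
  A: 0.25 × 0.08 = 0.02
  F: 0.57 × 0.345 = 0.19665
  B: 0.1 × 0.114 = 0.0114
  D: 0.08 × 0.04 = 0.0032
Total = 0.23125.
Largest term belongs to F, so F is most probable.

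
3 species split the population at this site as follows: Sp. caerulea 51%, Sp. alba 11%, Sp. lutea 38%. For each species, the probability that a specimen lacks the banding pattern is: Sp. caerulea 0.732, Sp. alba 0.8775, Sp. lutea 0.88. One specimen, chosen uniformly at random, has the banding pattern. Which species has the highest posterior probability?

Sp. caerulea

Taking complements, P(banded | each) = Sp. caerulea 0.268, Sp. alba 0.1225, Sp. lutea 0.12.
Prior × likelihood for each hypothesis:
  Sp. caerulea: 0.51 × 0.268 = 0.13668
  Sp. alba: 0.11 × 0.1225 = 0.013475
  Sp. lutea: 0.38 × 0.12 = 0.0456
Sum = 0.195755.
Largest term belongs to Sp. caerulea, so Sp. caerulea is most probable.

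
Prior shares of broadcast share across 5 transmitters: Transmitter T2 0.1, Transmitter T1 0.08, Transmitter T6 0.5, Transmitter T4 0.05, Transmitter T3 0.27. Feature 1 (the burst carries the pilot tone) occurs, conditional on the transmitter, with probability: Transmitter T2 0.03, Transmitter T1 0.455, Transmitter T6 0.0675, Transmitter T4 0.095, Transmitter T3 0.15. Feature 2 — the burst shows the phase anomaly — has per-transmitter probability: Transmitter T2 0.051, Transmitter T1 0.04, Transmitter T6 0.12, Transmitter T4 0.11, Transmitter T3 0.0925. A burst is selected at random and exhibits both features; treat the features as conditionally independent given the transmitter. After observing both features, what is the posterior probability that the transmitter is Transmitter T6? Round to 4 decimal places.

By Bayes' rule, posterior ∝ prior × likelihood:
  Transmitter T2: 0.1 × 0.03 × 0.051 = 0.000153
  Transmitter T1: 0.08 × 0.455 × 0.04 = 0.001456
  Transmitter T6: 0.5 × 0.0675 × 0.12 = 0.00405
  Transmitter T4: 0.05 × 0.095 × 0.11 = 0.0005225
  Transmitter T3: 0.27 × 0.15 × 0.0925 = 0.00374625
Total = 0.00992775.
P(Transmitter T6 | evidence) = 0.00405 / 0.00992775 ≈ 0.4079.

0.4079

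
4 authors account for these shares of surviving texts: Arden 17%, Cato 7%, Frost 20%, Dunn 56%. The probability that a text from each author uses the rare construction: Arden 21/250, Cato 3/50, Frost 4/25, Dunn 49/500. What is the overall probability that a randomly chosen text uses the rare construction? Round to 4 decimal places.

Prior × likelihood for each hypothesis:
  Arden: 0.17 × 0.084 = 0.01428
  Cato: 0.07 × 0.06 = 0.0042
  Frost: 0.2 × 0.16 = 0.032
  Dunn: 0.56 × 0.098 = 0.05488
P(rare-form) = 0.01428 + 0.0042 + 0.032 + 0.05488 = 0.10536 → 0.1054.

0.1054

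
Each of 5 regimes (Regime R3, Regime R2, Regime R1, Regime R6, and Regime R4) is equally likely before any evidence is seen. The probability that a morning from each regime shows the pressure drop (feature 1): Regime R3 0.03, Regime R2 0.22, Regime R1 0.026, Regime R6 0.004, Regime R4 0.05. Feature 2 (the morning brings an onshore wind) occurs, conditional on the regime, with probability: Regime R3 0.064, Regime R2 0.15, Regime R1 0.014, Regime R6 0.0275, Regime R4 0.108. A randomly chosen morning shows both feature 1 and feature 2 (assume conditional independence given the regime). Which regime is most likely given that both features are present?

Since the prior is uniform, the posterior is proportional to the likelihood:
  Regime R3: 0.03 × 0.064 = 0.00192
  Regime R2: 0.22 × 0.15 = 0.033
  Regime R1: 0.026 × 0.014 = 0.000364
  Regime R6: 0.004 × 0.0275 = 0.00011
  Regime R4: 0.05 × 0.108 = 0.0054
Total = 0.040794.
Largest term belongs to Regime R2, so Regime R2 is most probable.

Regime R2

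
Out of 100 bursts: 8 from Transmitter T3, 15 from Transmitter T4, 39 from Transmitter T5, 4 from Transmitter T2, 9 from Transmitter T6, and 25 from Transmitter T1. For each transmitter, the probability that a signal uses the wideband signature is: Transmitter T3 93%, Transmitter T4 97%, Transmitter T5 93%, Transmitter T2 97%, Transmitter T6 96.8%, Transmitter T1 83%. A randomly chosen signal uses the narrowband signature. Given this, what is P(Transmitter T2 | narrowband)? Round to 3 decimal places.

Taking complements, P(narrowband | each) = Transmitter T3 0.07, Transmitter T4 0.03, Transmitter T5 0.07, Transmitter T2 0.03, Transmitter T6 0.032, Transmitter T1 0.17.
Prior × likelihood for each hypothesis:
  Transmitter T3: 0.08 × 0.07 = 0.0056
  Transmitter T4: 0.15 × 0.03 = 0.0045
  Transmitter T5: 0.39 × 0.07 = 0.0273
  Transmitter T2: 0.04 × 0.03 = 0.0012
  Transmitter T6: 0.09 × 0.032 = 0.00288
  Transmitter T1: 0.25 × 0.17 = 0.0425
Sum = 0.08398.
P(Transmitter T2 | evidence) = 0.0012 / 0.08398 ≈ 0.014.

0.014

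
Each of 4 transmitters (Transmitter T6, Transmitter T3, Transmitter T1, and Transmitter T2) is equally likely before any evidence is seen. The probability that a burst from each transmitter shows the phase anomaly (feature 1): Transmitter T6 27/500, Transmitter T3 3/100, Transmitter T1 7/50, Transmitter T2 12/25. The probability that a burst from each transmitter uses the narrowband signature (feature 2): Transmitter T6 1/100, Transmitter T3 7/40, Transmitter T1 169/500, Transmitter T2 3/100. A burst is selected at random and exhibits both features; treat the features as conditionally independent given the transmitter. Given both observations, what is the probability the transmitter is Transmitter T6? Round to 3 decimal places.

0.008

Since the prior is uniform, the posterior is proportional to the likelihood:
  Transmitter T6: 0.054 × 0.01 = 0.00054
  Transmitter T3: 0.03 × 0.175 = 0.00525
  Transmitter T1: 0.14 × 0.338 = 0.04732
  Transmitter T2: 0.48 × 0.03 = 0.0144
Normalizing constant = 0.06751.
P(Transmitter T6 | evidence) = 0.00054 / 0.06751 ≈ 0.008.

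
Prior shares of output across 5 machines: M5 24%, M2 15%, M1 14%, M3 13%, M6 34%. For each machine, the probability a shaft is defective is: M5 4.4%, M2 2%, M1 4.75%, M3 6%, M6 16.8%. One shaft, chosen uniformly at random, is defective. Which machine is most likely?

By Bayes' rule, posterior ∝ prior × likelihood:
  M5: 0.24 × 0.044 = 0.01056
  M2: 0.15 × 0.02 = 0.003
  M1: 0.14 × 0.0475 = 0.00665
  M3: 0.13 × 0.06 = 0.0078
  M6: 0.34 × 0.168 = 0.05712
Normalizing constant = 0.08513.
Largest term belongs to M6, so M6 is most probable.

M6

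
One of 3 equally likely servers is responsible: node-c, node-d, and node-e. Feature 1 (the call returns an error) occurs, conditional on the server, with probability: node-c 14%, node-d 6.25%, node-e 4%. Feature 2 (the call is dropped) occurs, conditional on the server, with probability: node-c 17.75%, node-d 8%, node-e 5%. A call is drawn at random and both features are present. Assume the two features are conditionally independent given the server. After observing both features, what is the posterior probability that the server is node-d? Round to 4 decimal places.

With a uniform prior (1/3 each), posterior ∝ likelihood:
  node-c: 0.14 × 0.1775 = 0.02485
  node-d: 0.0625 × 0.08 = 0.005
  node-e: 0.04 × 0.05 = 0.002
Normalizing constant = 0.03185.
P(node-d | evidence) = 0.005 / 0.03185 ≈ 0.1570.

0.1570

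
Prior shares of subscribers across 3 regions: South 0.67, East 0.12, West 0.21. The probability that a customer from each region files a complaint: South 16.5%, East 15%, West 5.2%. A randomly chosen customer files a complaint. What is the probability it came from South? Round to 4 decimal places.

0.7926

Unnormalized posteriors (prior × likelihood):
  South: 0.67 × 0.165 = 0.11055
  East: 0.12 × 0.15 = 0.018
  West: 0.21 × 0.052 = 0.01092
Sum = 0.13947.
P(South | evidence) = 0.11055 / 0.13947 ≈ 0.7926.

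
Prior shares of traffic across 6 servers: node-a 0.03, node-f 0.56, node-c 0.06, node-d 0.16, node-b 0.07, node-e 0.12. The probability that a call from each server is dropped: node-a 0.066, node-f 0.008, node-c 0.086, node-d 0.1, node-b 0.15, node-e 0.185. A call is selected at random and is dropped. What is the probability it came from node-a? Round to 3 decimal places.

0.033

Unnormalized posteriors (prior × likelihood):
  node-a: 0.03 × 0.066 = 0.00198
  node-f: 0.56 × 0.008 = 0.00448
  node-c: 0.06 × 0.086 = 0.00516
  node-d: 0.16 × 0.1 = 0.016
  node-b: 0.07 × 0.15 = 0.0105
  node-e: 0.12 × 0.185 = 0.0222
Sum = 0.06032.
P(node-a | evidence) = 0.00198 / 0.06032 ≈ 0.033.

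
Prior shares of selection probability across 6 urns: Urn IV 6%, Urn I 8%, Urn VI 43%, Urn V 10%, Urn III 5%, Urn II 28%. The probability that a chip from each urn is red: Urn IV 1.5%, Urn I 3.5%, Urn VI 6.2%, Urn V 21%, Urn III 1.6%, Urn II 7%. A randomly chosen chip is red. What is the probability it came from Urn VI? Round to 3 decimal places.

0.372

By Bayes' rule, posterior ∝ prior × likelihood:
  Urn IV: 0.06 × 0.015 = 0.0009
  Urn I: 0.08 × 0.035 = 0.0028
  Urn VI: 0.43 × 0.062 = 0.02666
  Urn V: 0.1 × 0.21 = 0.021
  Urn III: 0.05 × 0.016 = 0.0008
  Urn II: 0.28 × 0.07 = 0.0196
Total = 0.07176.
P(Urn VI | evidence) = 0.02666 / 0.07176 ≈ 0.372.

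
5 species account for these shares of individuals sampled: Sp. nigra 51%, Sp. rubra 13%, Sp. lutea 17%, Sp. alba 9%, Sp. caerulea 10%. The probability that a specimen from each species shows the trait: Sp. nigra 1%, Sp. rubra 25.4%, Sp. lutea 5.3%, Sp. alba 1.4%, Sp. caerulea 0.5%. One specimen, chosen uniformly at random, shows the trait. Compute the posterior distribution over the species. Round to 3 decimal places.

Compute prior × likelihood for every hypothesis:
  Sp. nigra: 0.51 × 0.01 = 0.0051
  Sp. rubra: 0.13 × 0.254 = 0.03302
  Sp. lutea: 0.17 × 0.053 = 0.00901
  Sp. alba: 0.09 × 0.014 = 0.00126
  Sp. caerulea: 0.1 × 0.005 = 0.0005
Sum = 0.04889.
P(Sp. nigra | trait) = 0.0051/0.04889 ≈ 0.104
P(Sp. rubra | trait) = 0.03302/0.04889 ≈ 0.675
P(Sp. lutea | trait) = 0.00901/0.04889 ≈ 0.184
P(Sp. alba | trait) = 0.00126/0.04889 ≈ 0.026
P(Sp. caerulea | trait) = 0.0005/0.04889 ≈ 0.010

Sp. nigra 0.104, Sp. rubra 0.675, Sp. lutea 0.184, Sp. alba 0.026, Sp. caerulea 0.010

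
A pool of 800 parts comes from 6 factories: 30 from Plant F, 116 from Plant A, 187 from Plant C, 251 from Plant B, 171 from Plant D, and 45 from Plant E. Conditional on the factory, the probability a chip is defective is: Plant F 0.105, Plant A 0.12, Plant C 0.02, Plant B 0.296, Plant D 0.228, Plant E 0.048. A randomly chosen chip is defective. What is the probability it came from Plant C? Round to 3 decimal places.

Unnormalized posteriors (prior × likelihood):
  Plant F: 0.0375 × 0.105 = 0.0039375
  Plant A: 0.145 × 0.12 = 0.0174
  Plant C: 0.23375 × 0.02 = 0.004675
  Plant B: 0.31375 × 0.296 = 0.09287
  Plant D: 0.21375 × 0.228 = 0.048735
  Plant E: 0.05625 × 0.048 = 0.0027
Total = 0.1703175.
P(Plant C | evidence) = 0.004675 / 0.1703175 ≈ 0.027.

0.027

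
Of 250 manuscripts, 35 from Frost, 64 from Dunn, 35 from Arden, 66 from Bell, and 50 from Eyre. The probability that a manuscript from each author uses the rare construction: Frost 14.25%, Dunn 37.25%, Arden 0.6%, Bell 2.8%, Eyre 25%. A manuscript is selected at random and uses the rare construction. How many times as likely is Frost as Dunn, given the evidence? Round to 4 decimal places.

Compute prior × likelihood for every hypothesis:
  Frost: 0.14 × 0.1425 = 0.01995
  Dunn: 0.256 × 0.3725 = 0.09536
  Arden: 0.14 × 0.006 = 0.00084
  Bell: 0.264 × 0.028 = 0.007392
  Eyre: 0.2 × 0.25 = 0.05
Total = 0.173542.
The ratio is 0.01995 / 0.09536 (the normalizer cancels) = 0.2092.

0.2092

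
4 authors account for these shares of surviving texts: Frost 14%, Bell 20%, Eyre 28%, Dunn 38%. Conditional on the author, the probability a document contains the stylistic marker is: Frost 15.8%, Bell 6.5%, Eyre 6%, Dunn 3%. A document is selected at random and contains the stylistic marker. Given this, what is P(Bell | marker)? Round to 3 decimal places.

0.205

Unnormalized posteriors (prior × likelihood):
  Frost: 0.14 × 0.158 = 0.02212
  Bell: 0.2 × 0.065 = 0.013
  Eyre: 0.28 × 0.06 = 0.0168
  Dunn: 0.38 × 0.03 = 0.0114
Normalizing constant = 0.06332.
P(Bell | evidence) = 0.013 / 0.06332 ≈ 0.205.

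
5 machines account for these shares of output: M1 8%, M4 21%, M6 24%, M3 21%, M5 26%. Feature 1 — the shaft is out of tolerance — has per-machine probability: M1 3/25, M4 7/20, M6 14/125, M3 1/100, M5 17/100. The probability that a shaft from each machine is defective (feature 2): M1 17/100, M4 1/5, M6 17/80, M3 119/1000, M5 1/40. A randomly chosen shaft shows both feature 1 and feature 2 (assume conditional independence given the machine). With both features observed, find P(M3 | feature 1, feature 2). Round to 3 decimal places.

0.011

Unnormalized posteriors (prior × likelihood):
  M1: 0.08 × 0.12 × 0.17 = 0.001632
  M4: 0.21 × 0.35 × 0.2 = 0.0147
  M6: 0.24 × 0.112 × 0.2125 = 0.005712
  M3: 0.21 × 0.01 × 0.119 = 0.0002499
  M5: 0.26 × 0.17 × 0.025 = 0.001105
Normalizing constant = 0.0233989.
P(M3 | evidence) = 0.0002499 / 0.0233989 ≈ 0.011.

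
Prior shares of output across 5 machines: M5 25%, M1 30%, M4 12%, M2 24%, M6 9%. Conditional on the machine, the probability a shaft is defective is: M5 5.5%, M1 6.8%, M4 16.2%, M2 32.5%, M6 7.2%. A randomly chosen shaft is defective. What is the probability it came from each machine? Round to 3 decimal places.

M5 0.100, M1 0.148, M4 0.141, M2 0.565, M6 0.047

Compute prior × likelihood for every hypothesis:
  M5: 0.25 × 0.055 = 0.01375
  M1: 0.3 × 0.068 = 0.0204
  M4: 0.12 × 0.162 = 0.01944
  M2: 0.24 × 0.325 = 0.078
  M6: 0.09 × 0.072 = 0.00648
Normalizing constant = 0.13807.
P(M5 | defective) = 0.01375/0.13807 ≈ 0.100
P(M1 | defective) = 0.0204/0.13807 ≈ 0.148
P(M4 | defective) = 0.01944/0.13807 ≈ 0.141
P(M2 | defective) = 0.078/0.13807 ≈ 0.565
P(M6 | defective) = 0.00648/0.13807 ≈ 0.047
(Check: 0.100+0.148+0.141+0.565+0.047 = 1.001.)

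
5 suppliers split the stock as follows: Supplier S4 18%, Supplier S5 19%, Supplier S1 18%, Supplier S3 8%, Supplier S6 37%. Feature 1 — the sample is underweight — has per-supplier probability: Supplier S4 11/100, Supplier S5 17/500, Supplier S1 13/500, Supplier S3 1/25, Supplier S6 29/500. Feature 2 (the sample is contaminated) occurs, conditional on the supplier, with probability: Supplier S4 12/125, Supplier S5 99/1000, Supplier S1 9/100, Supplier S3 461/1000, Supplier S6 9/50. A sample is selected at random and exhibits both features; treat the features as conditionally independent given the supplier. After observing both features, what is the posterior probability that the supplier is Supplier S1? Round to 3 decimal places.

Compute prior × likelihood for every hypothesis:
  Supplier S4: 0.18 × 0.11 × 0.096 = 0.0019008
  Supplier S5: 0.19 × 0.034 × 0.099 = 0.00063954
  Supplier S1: 0.18 × 0.026 × 0.09 = 0.0004212
  Supplier S3: 0.08 × 0.04 × 0.461 = 0.0014752
  Supplier S6: 0.37 × 0.058 × 0.18 = 0.0038628
Sum = 0.00829954.
P(Supplier S1 | evidence) = 0.0004212 / 0.00829954 ≈ 0.051.

0.051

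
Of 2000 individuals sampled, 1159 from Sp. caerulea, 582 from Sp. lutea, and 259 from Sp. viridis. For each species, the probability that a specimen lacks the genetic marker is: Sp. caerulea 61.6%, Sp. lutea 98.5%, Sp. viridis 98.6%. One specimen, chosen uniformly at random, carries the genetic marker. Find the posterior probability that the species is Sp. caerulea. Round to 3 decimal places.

Taking complements, P(marker | each) = Sp. caerulea 0.384, Sp. lutea 0.015, Sp. viridis 0.014.
Unnormalized posteriors (prior × likelihood):
  Sp. caerulea: 0.5795 × 0.384 = 0.222528
  Sp. lutea: 0.291 × 0.015 = 0.004365
  Sp. viridis: 0.1295 × 0.014 = 0.001813
Normalizing constant = 0.228706.
P(Sp. caerulea | evidence) = 0.222528 / 0.228706 ≈ 0.973.

0.973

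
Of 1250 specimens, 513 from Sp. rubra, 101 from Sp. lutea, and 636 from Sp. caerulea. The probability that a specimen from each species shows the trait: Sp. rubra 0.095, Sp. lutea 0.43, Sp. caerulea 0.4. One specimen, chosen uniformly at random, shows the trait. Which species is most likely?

Sp. caerulea

Prior × likelihood for each hypothesis:
  Sp. rubra: 0.4104 × 0.095 = 0.038988
  Sp. lutea: 0.0808 × 0.43 = 0.034744
  Sp. caerulea: 0.5088 × 0.4 = 0.20352
Total = 0.277252.
Largest term belongs to Sp. caerulea, so Sp. caerulea is most probable.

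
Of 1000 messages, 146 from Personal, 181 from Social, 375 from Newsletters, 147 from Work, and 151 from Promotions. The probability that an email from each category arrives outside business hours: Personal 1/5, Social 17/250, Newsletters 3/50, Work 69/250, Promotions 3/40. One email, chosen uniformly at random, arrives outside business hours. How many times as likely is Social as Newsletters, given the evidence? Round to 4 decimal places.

Prior × likelihood for each hypothesis:
  Personal: 0.146 × 0.2 = 0.0292
  Social: 0.181 × 0.068 = 0.012308
  Newsletters: 0.375 × 0.06 = 0.0225
  Work: 0.147 × 0.276 = 0.040572
  Promotions: 0.151 × 0.075 = 0.011325
Sum = 0.115905.
The ratio is 0.012308 / 0.0225 (the normalizer cancels) = 0.5470.

0.5470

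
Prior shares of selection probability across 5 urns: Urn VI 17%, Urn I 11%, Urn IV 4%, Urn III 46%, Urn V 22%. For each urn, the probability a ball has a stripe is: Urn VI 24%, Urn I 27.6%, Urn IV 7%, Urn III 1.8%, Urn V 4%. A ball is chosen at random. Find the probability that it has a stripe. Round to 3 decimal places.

0.091

Compute prior × likelihood for every hypothesis:
  Urn VI: 0.17 × 0.24 = 0.0408
  Urn I: 0.11 × 0.276 = 0.03036
  Urn IV: 0.04 × 0.07 = 0.0028
  Urn III: 0.46 × 0.018 = 0.00828
  Urn V: 0.22 × 0.04 = 0.0088
P(striped) = 0.0408 + 0.03036 + 0.0028 + 0.00828 + 0.0088 = 0.09104 → 0.091.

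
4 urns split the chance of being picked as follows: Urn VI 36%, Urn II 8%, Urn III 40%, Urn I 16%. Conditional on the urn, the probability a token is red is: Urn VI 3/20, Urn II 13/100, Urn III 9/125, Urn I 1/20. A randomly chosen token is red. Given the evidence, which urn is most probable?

Urn VI

Prior × likelihood for each hypothesis:
  Urn VI: 0.36 × 0.15 = 0.054
  Urn II: 0.08 × 0.13 = 0.0104
  Urn III: 0.4 × 0.072 = 0.0288
  Urn I: 0.16 × 0.05 = 0.008
Total = 0.1012.
Largest term belongs to Urn VI, so Urn VI is most probable.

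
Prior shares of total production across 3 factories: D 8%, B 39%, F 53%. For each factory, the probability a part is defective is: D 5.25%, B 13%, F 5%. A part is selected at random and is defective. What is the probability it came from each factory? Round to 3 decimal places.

Prior × likelihood for each hypothesis:
  D: 0.08 × 0.0525 = 0.0042
  B: 0.39 × 0.13 = 0.0507
  F: 0.53 × 0.05 = 0.0265
Normalizing constant = 0.0814.
P(D | defective) = 0.0042/0.0814 ≈ 0.052
P(B | defective) = 0.0507/0.0814 ≈ 0.623
P(F | defective) = 0.0265/0.0814 ≈ 0.326

D 0.052, B 0.623, F 0.326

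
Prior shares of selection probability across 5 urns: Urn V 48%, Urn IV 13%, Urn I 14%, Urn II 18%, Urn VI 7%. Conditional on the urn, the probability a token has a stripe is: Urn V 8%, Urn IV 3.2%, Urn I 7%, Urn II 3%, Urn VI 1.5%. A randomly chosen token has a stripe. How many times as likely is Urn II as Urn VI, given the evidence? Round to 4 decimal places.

Prior × likelihood for each hypothesis:
  Urn V: 0.48 × 0.08 = 0.0384
  Urn IV: 0.13 × 0.032 = 0.00416
  Urn I: 0.14 × 0.07 = 0.0098
  Urn II: 0.18 × 0.03 = 0.0054
  Urn VI: 0.07 × 0.015 = 0.00105
Sum = 0.05881.
The ratio is 0.0054 / 0.00105 (the normalizer cancels) = 5.1429.

5.1429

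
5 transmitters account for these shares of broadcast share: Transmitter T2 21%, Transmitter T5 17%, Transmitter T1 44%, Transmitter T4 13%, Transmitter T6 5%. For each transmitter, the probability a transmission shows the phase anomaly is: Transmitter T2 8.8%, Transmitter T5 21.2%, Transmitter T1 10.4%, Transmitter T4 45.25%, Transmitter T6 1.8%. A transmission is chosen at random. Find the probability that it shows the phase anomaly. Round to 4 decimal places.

0.1600

Prior × likelihood for each hypothesis:
  Transmitter T2: 0.21 × 0.088 = 0.01848
  Transmitter T5: 0.17 × 0.212 = 0.03604
  Transmitter T1: 0.44 × 0.104 = 0.04576
  Transmitter T4: 0.13 × 0.4525 = 0.058825
  Transmitter T6: 0.05 × 0.018 = 0.0009
P(anomaly) = 0.01848 + 0.03604 + 0.04576 + 0.058825 + 0.0009 = 0.160005 → 0.1600.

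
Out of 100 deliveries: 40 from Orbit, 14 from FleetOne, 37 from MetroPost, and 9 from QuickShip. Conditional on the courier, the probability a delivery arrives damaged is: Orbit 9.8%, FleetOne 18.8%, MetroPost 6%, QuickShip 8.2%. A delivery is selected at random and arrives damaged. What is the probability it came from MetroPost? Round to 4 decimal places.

Compute prior × likelihood for every hypothesis:
  Orbit: 0.4 × 0.098 = 0.0392
  FleetOne: 0.14 × 0.188 = 0.02632
  MetroPost: 0.37 × 0.06 = 0.0222
  QuickShip: 0.09 × 0.082 = 0.00738
Total = 0.0951.
P(MetroPost | evidence) = 0.0222 / 0.0951 ≈ 0.2334.

0.2334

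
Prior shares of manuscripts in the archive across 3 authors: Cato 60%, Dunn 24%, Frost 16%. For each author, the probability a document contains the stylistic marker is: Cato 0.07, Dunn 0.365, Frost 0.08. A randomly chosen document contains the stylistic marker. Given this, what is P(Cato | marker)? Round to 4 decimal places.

Prior × likelihood for each hypothesis:
  Cato: 0.6 × 0.07 = 0.042
  Dunn: 0.24 × 0.365 = 0.0876
  Frost: 0.16 × 0.08 = 0.0128
Total = 0.1424.
P(Cato | evidence) = 0.042 / 0.1424 ≈ 0.2949.

0.2949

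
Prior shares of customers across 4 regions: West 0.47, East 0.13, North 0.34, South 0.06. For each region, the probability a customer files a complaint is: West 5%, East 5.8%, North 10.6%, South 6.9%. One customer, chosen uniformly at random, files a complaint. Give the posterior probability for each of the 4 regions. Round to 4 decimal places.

West 0.3300, East 0.1059, North 0.5060, South 0.0581

By Bayes' rule, posterior ∝ prior × likelihood:
  West: 0.47 × 0.05 = 0.0235
  East: 0.13 × 0.058 = 0.00754
  North: 0.34 × 0.106 = 0.03604
  South: 0.06 × 0.069 = 0.00414
Total = 0.07122.
P(West | complaint) = 0.0235/0.07122 ≈ 0.3300
P(East | complaint) = 0.00754/0.07122 ≈ 0.1059
P(North | complaint) = 0.03604/0.07122 ≈ 0.5060
P(South | complaint) = 0.00414/0.07122 ≈ 0.0581
(Check: 0.3300+0.1059+0.5060+0.0581 = 1.0000.)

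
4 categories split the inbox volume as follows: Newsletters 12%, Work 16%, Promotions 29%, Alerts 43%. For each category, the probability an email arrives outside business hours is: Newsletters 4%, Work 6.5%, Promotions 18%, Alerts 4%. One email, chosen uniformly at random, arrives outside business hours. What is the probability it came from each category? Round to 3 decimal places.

By Bayes' rule, posterior ∝ prior × likelihood:
  Newsletters: 0.12 × 0.04 = 0.0048
  Work: 0.16 × 0.065 = 0.0104
  Promotions: 0.29 × 0.18 = 0.0522
  Alerts: 0.43 × 0.04 = 0.0172
Normalizing constant = 0.0846.
P(Newsletters | off-hours) = 0.0048/0.0846 ≈ 0.057
P(Work | off-hours) = 0.0104/0.0846 ≈ 0.123
P(Promotions | off-hours) = 0.0522/0.0846 ≈ 0.617
P(Alerts | off-hours) = 0.0172/0.0846 ≈ 0.203
(Check: 0.057+0.123+0.617+0.203 = 1.000.)

Newsletters 0.057, Work 0.123, Promotions 0.617, Alerts 0.203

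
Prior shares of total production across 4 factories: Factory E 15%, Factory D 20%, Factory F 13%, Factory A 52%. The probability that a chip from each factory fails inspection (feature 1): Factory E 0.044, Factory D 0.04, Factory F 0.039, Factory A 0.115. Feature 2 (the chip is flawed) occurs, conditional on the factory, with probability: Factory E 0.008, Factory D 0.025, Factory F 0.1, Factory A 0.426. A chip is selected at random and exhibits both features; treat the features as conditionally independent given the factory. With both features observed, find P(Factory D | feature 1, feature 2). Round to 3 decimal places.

0.008

Compute prior × likelihood for every hypothesis:
  Factory E: 0.15 × 0.044 × 0.008 = 0.0000528
  Factory D: 0.2 × 0.04 × 0.025 = 0.0002
  Factory F: 0.13 × 0.039 × 0.1 = 0.000507
  Factory A: 0.52 × 0.115 × 0.426 = 0.0254748
Total = 0.0262346.
P(Factory D | evidence) = 0.0002 / 0.0262346 ≈ 0.008.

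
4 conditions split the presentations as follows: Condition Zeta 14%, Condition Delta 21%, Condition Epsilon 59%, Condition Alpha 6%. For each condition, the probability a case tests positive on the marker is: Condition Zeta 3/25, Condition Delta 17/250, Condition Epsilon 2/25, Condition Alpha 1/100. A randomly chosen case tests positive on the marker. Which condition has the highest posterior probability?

Condition Epsilon

Compute prior × likelihood for every hypothesis:
  Condition Zeta: 0.14 × 0.12 = 0.0168
  Condition Delta: 0.21 × 0.068 = 0.01428
  Condition Epsilon: 0.59 × 0.08 = 0.0472
  Condition Alpha: 0.06 × 0.01 = 0.0006
Normalizing constant = 0.07888.
Largest term belongs to Condition Epsilon, so Condition Epsilon is most probable.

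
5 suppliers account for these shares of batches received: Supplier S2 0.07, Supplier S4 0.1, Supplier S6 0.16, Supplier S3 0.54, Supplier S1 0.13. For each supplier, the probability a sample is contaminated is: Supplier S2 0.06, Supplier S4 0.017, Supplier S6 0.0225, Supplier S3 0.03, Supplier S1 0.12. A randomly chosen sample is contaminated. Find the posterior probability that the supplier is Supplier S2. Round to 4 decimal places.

By Bayes' rule, posterior ∝ prior × likelihood:
  Supplier S2: 0.07 × 0.06 = 0.0042
  Supplier S4: 0.1 × 0.017 = 0.0017
  Supplier S6: 0.16 × 0.0225 = 0.0036
  Supplier S3: 0.54 × 0.03 = 0.0162
  Supplier S1: 0.13 × 0.12 = 0.0156
Sum = 0.0413.
P(Supplier S2 | evidence) = 0.0042 / 0.0413 ≈ 0.1017.

0.1017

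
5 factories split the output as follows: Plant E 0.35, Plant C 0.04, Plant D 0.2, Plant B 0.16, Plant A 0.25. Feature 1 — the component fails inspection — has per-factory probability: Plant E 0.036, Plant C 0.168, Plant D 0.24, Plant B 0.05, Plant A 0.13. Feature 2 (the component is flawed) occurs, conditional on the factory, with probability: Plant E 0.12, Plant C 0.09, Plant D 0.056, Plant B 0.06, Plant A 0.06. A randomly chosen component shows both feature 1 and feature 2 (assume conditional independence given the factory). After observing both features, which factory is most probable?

Plant D

Unnormalized posteriors (prior × likelihood):
  Plant E: 0.35 × 0.036 × 0.12 = 0.001512
  Plant C: 0.04 × 0.168 × 0.09 = 0.0006048
  Plant D: 0.2 × 0.24 × 0.056 = 0.002688
  Plant B: 0.16 × 0.05 × 0.06 = 0.00048
  Plant A: 0.25 × 0.13 × 0.06 = 0.00195
Sum = 0.0072348.
Largest term belongs to Plant D, so Plant D is most probable.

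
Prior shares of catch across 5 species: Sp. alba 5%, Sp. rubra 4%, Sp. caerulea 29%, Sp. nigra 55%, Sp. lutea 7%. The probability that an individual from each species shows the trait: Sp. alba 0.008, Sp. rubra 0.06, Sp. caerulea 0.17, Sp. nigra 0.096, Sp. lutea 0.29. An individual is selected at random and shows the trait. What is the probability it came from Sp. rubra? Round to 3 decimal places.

0.019

Compute prior × likelihood for every hypothesis:
  Sp. alba: 0.05 × 0.008 = 0.0004
  Sp. rubra: 0.04 × 0.06 = 0.0024
  Sp. caerulea: 0.29 × 0.17 = 0.0493
  Sp. nigra: 0.55 × 0.096 = 0.0528
  Sp. lutea: 0.07 × 0.29 = 0.0203
Sum = 0.1252.
P(Sp. rubra | evidence) = 0.0024 / 0.1252 ≈ 0.019.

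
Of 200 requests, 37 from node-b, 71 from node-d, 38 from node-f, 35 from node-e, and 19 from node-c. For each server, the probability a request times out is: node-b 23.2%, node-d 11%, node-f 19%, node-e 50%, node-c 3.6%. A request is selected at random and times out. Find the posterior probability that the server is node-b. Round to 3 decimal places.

Compute prior × likelihood for every hypothesis:
  node-b: 0.185 × 0.232 = 0.04292
  node-d: 0.355 × 0.11 = 0.03905
  node-f: 0.19 × 0.19 = 0.0361
  node-e: 0.175 × 0.5 = 0.0875
  node-c: 0.095 × 0.036 = 0.00342
Normalizing constant = 0.20899.
P(node-b | evidence) = 0.04292 / 0.20899 ≈ 0.205.

0.205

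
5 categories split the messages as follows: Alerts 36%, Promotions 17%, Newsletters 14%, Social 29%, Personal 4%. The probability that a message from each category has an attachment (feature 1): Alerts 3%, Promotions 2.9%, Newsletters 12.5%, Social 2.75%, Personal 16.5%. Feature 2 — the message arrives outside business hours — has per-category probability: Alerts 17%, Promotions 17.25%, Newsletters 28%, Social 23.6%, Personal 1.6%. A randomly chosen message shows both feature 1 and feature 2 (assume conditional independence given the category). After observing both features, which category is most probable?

Newsletters

Unnormalized posteriors (prior × likelihood):
  Alerts: 0.36 × 0.03 × 0.17 = 0.001836
  Promotions: 0.17 × 0.029 × 0.1725 = 0.000850425
  Newsletters: 0.14 × 0.125 × 0.28 = 0.0049
  Social: 0.29 × 0.0275 × 0.236 = 0.0018821
  Personal: 0.04 × 0.165 × 0.016 = 0.0001056
Normalizing constant = 0.009574125.
Largest term belongs to Newsletters, so Newsletters is most probable.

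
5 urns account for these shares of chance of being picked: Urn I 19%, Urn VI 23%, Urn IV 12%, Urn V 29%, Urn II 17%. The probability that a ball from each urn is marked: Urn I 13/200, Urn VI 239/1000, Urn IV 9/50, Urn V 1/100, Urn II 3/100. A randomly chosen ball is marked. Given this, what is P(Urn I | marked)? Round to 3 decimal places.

Compute prior × likelihood for every hypothesis:
  Urn I: 0.19 × 0.065 = 0.01235
  Urn VI: 0.23 × 0.239 = 0.05497
  Urn IV: 0.12 × 0.18 = 0.0216
  Urn V: 0.29 × 0.01 = 0.0029
  Urn II: 0.17 × 0.03 = 0.0051
Sum = 0.09692.
P(Urn I | evidence) = 0.01235 / 0.09692 ≈ 0.127.

0.127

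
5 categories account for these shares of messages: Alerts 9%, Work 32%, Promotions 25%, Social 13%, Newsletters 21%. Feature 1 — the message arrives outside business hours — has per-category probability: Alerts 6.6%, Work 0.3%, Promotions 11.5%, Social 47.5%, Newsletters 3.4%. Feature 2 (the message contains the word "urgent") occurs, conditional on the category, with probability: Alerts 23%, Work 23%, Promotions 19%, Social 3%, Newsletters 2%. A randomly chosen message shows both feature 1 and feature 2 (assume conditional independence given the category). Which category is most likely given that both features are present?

Promotions

Prior × likelihood for each hypothesis:
  Alerts: 0.09 × 0.066 × 0.23 = 0.0013662
  Work: 0.32 × 0.003 × 0.23 = 0.0002208
  Promotions: 0.25 × 0.115 × 0.19 = 0.0054625
  Social: 0.13 × 0.475 × 0.03 = 0.0018525
  Newsletters: 0.21 × 0.034 × 0.02 = 0.0001428
Normalizing constant = 0.0090448.
Largest term belongs to Promotions, so Promotions is most probable.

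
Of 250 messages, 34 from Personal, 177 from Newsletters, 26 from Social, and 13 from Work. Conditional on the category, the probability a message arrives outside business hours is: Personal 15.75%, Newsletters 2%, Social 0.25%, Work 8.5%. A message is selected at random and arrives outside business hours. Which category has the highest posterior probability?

Personal

Prior × likelihood for each hypothesis:
  Personal: 0.136 × 0.1575 = 0.02142
  Newsletters: 0.708 × 0.02 = 0.01416
  Social: 0.104 × 0.0025 = 0.00026
  Work: 0.052 × 0.085 = 0.00442
Normalizing constant = 0.04026.
Largest term belongs to Personal, so Personal is most probable.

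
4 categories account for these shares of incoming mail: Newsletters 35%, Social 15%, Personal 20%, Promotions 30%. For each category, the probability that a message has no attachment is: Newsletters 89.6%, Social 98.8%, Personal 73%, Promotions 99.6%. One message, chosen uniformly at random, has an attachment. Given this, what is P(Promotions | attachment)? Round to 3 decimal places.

0.013

Taking complements, P(attachment | each) = Newsletters 0.104, Social 0.012, Personal 0.27, Promotions 0.004.
Unnormalized posteriors (prior × likelihood):
  Newsletters: 0.35 × 0.104 = 0.0364
  Social: 0.15 × 0.012 = 0.0018
  Personal: 0.2 × 0.27 = 0.054
  Promotions: 0.3 × 0.004 = 0.0012
Total = 0.0934.
P(Promotions | evidence) = 0.0012 / 0.0934 ≈ 0.013.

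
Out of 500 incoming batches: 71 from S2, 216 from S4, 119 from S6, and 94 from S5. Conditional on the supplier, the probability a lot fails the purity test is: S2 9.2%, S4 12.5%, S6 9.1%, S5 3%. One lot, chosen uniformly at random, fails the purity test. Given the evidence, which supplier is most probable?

Unnormalized posteriors (prior × likelihood):
  S2: 0.142 × 0.092 = 0.013064
  S4: 0.432 × 0.125 = 0.054
  S6: 0.238 × 0.091 = 0.021658
  S5: 0.188 × 0.03 = 0.00564
Sum = 0.094362.
Largest term belongs to S4, so S4 is most probable.

S4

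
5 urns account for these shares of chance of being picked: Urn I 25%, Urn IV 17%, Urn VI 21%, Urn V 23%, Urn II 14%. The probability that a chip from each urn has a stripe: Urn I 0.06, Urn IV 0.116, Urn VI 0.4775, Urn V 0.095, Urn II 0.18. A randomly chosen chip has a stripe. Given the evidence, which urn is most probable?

Urn VI

Prior × likelihood for each hypothesis:
  Urn I: 0.25 × 0.06 = 0.015
  Urn IV: 0.17 × 0.116 = 0.01972
  Urn VI: 0.21 × 0.4775 = 0.100275
  Urn V: 0.23 × 0.095 = 0.02185
  Urn II: 0.14 × 0.18 = 0.0252
Total = 0.182045.
Largest term belongs to Urn VI, so Urn VI is most probable.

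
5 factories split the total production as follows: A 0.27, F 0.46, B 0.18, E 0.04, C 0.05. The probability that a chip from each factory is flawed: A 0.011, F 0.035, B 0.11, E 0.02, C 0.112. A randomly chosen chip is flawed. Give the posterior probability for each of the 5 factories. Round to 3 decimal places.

By Bayes' rule, posterior ∝ prior × likelihood:
  A: 0.27 × 0.011 = 0.00297
  F: 0.46 × 0.035 = 0.0161
  B: 0.18 × 0.11 = 0.0198
  E: 0.04 × 0.02 = 0.0008
  C: 0.05 × 0.112 = 0.0056
Sum = 0.04527.
P(A | flawed) = 0.00297/0.04527 ≈ 0.066
P(F | flawed) = 0.0161/0.04527 ≈ 0.356
P(B | flawed) = 0.0198/0.04527 ≈ 0.437
P(E | flawed) = 0.0008/0.04527 ≈ 0.018
P(C | flawed) = 0.0056/0.04527 ≈ 0.124
(Check: 0.066+0.356+0.437+0.018+0.124 = 1.001.)

A 0.066, F 0.356, B 0.437, E 0.018, C 0.124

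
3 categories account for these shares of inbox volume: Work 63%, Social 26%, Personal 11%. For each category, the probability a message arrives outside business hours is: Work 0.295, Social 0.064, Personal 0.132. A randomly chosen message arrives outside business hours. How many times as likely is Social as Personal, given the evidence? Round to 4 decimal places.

1.1460

Prior × likelihood for each hypothesis:
  Work: 0.63 × 0.295 = 0.18585
  Social: 0.26 × 0.064 = 0.01664
  Personal: 0.11 × 0.132 = 0.01452
Normalizing constant = 0.21701.
The ratio is 0.01664 / 0.01452 (the normalizer cancels) = 1.1460.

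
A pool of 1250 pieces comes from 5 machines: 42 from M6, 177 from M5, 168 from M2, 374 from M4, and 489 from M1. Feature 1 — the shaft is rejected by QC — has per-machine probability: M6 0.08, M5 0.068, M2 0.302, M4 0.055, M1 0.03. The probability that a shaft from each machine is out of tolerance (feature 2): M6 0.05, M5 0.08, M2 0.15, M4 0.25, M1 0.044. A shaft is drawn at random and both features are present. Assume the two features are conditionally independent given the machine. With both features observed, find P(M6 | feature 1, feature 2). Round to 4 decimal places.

Compute prior × likelihood for every hypothesis:
  M6: 0.0336 × 0.08 × 0.05 = 0.0001344
  M5: 0.1416 × 0.068 × 0.08 = 0.000770304
  M2: 0.1344 × 0.302 × 0.15 = 0.00608832
  M4: 0.2992 × 0.055 × 0.25 = 0.004114
  M1: 0.3912 × 0.03 × 0.044 = 0.000516384
Normalizing constant = 0.011623408.
P(M6 | evidence) = 0.0001344 / 0.011623408 ≈ 0.0116.

0.0116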